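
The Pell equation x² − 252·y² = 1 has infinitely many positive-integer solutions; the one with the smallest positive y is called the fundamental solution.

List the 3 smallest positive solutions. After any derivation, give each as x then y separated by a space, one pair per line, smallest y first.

127 8
32257 2032
8193151 516120

d=252: √d = [15; 1,6,1,30] (ℓ=4, even), read p_3/q_3
i=0: a=15 ⇒ p=15, q=1
i=1: a=1 ⇒ p=16, q=1
i=2: a=6 ⇒ p=111, q=7
i=3: a=1 ⇒ p=127, q=8
(x₁, y₁) = (127, 8);  127² − 252·8² = 1 ✓
(x_2, y_2) = (127·127 + 252·8·8, 127·8 + 8·127) = (32257, 2032)
(x_3, y_3) = (127·32257 + 252·8·2032, 127·2032 + 8·32257) = (8193151, 516120)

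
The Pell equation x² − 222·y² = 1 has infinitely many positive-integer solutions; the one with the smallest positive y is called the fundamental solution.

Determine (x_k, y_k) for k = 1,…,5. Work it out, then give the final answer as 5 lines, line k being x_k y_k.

149 10
44401 2980
13231349 888030
3942897601 264629960
1174970253749 78858840050

[14; 1,8,1,28] for √222; ℓ=4 ⇒ convergent index 3
k=0  a_k=14  p_k/q_k = 14/1
k=1  a_k=1  p_k/q_k = 15/1
k=2  a_k=8  p_k/q_k = 134/9
k=3  a_k=1  p_k/q_k = 149/10
→ (149, 10).  Check: 149²=22201, 222·10²=22200, difference 1.
(x_2, y_2) = (149·149 + 222·10·10, 149·10 + 10·149) = (44401, 2980)
(x_3, y_3) = (149·44401 + 222·10·2980, 149·2980 + 10·44401) = (13231349, 888030)
(x_4, y_4) = (149·13231349 + 222·10·888030, 149·888030 + 10·13231349) = (3942897601, 264629960)
(x_5, y_5) = (149·3942897601 + 222·10·264629960, 149·264629960 + 10·3942897601) = (1174970253749, 78858840050)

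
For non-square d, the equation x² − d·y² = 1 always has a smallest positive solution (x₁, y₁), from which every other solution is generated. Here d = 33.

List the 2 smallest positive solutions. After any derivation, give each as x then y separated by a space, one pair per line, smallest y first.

23 4
1057 184

d=33: √d = [5; 1,2,1,10] (ℓ=4, even), read p_3/q_3
a_0=5:  p_0=5·1+0=5,  q_0=5·0+1=1
…
a_2=2:  p_2=2·6+5=17,  q_2=2·1+1=3
a_3=1:  p_3=1·17+6=23,  q_3=1·3+1=4
fundamental: x₁=23, y₁=4  (since 529 − 33·16 = 1)
(23+4√33)^2 = 1057 + 184√33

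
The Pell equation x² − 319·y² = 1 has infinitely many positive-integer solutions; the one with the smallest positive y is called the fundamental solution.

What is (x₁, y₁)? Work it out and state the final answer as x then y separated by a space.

[17; 1,6,5,1,4,…,6,1,34] for √319; ℓ=14 ⇒ convergent index 13
i=0: a=17 ⇒ p=17, q=1
i=1: a=1 ⇒ p=18, q=1
i=2: a=6 ⇒ p=125, q=7
i=3: a=5 ⇒ p=643, q=36
i=4: a=1 ⇒ p=768, q=43
…
i=6: a=3 ⇒ p=11913, q=667
i=7: a=1 ⇒ p=15628, q=875
i=8: a=3 ⇒ p=58797, q=3292
…
i=10: a=1 ⇒ p=309613, q=17335
…
i=12: a=6 ⇒ p=11102899, q=621643
i=13: a=1 ⇒ p=12901780, q=722361
→ (12901780, 722361).  Check: 12901780²=166455927168400, 319·722361²=166455927168399, difference 1.

12901780 722361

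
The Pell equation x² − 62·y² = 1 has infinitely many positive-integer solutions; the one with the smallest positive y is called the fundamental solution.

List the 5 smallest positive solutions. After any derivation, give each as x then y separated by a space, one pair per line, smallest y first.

63 8
7937 1008
999999 127000
125991937 16000992
15873984063 2015997992

[7; 1,6,1,14] for √62; ℓ=4 ⇒ convergent index 3
k=0  a_k=7  p_k/q_k = 7/1
…
k=2  a_k=6  p_k/q_k = 55/7
k=3  a_k=1  p_k/q_k = 63/8
→ (63, 8).  Check: 63²=3969, 62·8²=3968, difference 1.
k=2:  x_2 = 63·63+62·8·8 = 7937,  y_2 = 63·8+8·63 = 1008
k=3:  x_3 = 63·7937+62·8·1008 = 999999,  y_3 = 63·1008+8·7937 = 127000
k=4:  x_4 = 63·999999+62·8·127000 = 125991937,  y_4 = 63·127000+8·999999 = 16000992
k=5:  x_5 = 63·125991937+62·8·16000992 = 15873984063,  y_5 = 63·16000992+8·125991937 = 2015997992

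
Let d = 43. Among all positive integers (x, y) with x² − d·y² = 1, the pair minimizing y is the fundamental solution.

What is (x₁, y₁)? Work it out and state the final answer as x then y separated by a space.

d=43: √d = [6; 1,1,3,1,5,1,3,1,1,12] (ℓ=10, even), read p_9/q_9
i=0: a=6 ⇒ p=6, q=1
…
i=3: a=3 ⇒ p=46, q=7
i=4: a=1 ⇒ p=59, q=9
i=5: a=5 ⇒ p=341, q=52
i=6: a=1 ⇒ p=400, q=61
…
i=8: a=1 ⇒ p=1941, q=296
i=9: a=1 ⇒ p=3482, q=531
(x₁, y₁) = (3482, 531);  3482² − 43·531² = 1 ✓

3482 531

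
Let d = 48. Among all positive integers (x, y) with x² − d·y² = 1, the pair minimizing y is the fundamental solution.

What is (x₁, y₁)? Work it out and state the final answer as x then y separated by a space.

d=48: √d = [6; 1,12] (ℓ=2, even), read p_1/q_1
step 0: (6, 1)  from 6·(1,0) + (0,1)
step 1: (7, 1)  from 1·(6,1) + (1,0)
→ (7, 1).  Check: 7²=49, 48·1²=48, difference 1.

7 1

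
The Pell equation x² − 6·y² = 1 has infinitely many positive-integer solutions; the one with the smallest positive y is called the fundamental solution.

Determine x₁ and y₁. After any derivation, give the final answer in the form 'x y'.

5 2

√6 → a₀=2, period (2,4); ℓ=2 even so k=1
a_0=2:  p_0=2·1+0=2,  q_0=2·0+1=1
a_1=2:  p_1=2·2+1=5,  q_1=2·1+0=2
(x₁, y₁) = (5, 2);  5² − 6·2² = 1 ✓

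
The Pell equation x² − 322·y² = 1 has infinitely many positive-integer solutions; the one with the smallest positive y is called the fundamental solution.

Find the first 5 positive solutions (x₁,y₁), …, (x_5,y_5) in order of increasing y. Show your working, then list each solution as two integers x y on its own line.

d=322: √d = [17; 1,16,1,34] (ℓ=4, even), read p_3/q_3
a_0=17:  p_0=17·1+0=17,  q_0=17·0+1=1
a_1=1:  p_1=1·17+1=18,  q_1=1·1+0=1
a_2=16:  p_2=16·18+17=305,  q_2=16·1+1=17
a_3=1:  p_3=1·305+18=323,  q_3=1·17+1=18
→ (323, 18).  Check: 323²=104329, 322·18²=104328, difference 1.
(323+18√322)^2 = 208657 + 11628√322
(323+18√322)^3 = 134792099 + 7511670√322
(323+18√322)^4 = 87075487297 + 4852527192√322
(323+18√322)^5 = 56250630001763 + 3134725054362√322

323 18
208657 11628
134792099 7511670
87075487297 4852527192
56250630001763 3134725054362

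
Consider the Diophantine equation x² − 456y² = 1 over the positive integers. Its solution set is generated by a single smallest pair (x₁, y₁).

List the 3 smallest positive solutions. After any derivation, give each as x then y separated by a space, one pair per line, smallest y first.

1025 48
2101249 98400
4307559425 201719952

d=456: √d = [21; 2,1,4,1,2,42] (ℓ=6, even), read p_5/q_5
k=0  a_k=21  p_k/q_k = 21/1
…
k=2  a_k=1  p_k/q_k = 64/3
k=3  a_k=4  p_k/q_k = 299/14
k=4  a_k=1  p_k/q_k = 363/17
k=5  a_k=2  p_k/q_k = 1025/48
→ (1025, 48).  Check: 1025²=1050625, 456·48²=1050624, difference 1.
(x_2, y_2) = (1025·1025 + 456·48·48, 1025·48 + 48·1025) = (2101249, 98400)
(x_3, y_3) = (1025·2101249 + 456·48·98400, 1025·98400 + 48·2101249) = (4307559425, 201719952)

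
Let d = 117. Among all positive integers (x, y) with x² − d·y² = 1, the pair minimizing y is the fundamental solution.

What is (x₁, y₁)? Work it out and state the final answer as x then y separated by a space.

649 60

[10; 1,4,2,4,1,20] for √117; ℓ=6 ⇒ convergent index 5
i=0: a=10 ⇒ p=10, q=1
i=1: a=1 ⇒ p=11, q=1
…
i=4: a=4 ⇒ p=530, q=49
i=5: a=1 ⇒ p=649, q=60
fundamental: x₁=649, y₁=60  (since 421201 − 117·3600 = 1)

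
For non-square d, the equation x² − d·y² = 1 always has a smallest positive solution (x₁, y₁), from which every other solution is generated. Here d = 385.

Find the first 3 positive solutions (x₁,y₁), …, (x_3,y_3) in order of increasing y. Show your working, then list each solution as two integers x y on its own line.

√385 → a₀=19, period (1,1,1,1,1,…,1,1,38); ℓ=16 even so k=15
k=0  a_k=19  p_k/q_k = 19/1
k=1  a_k=1  p_k/q_k = 20/1
…
k=4  a_k=1  p_k/q_k = 98/5
k=5  a_k=1  p_k/q_k = 157/8
…
k=7  a_k=1  p_k/q_k = 726/37
k=8  a_k=2  p_k/q_k = 2021/103
…
k=11  a_k=1  p_k/q_k = 13009/663
k=12  a_k=1  p_k/q_k = 23271/1186
k=13  a_k=1  p_k/q_k = 36280/1849
k=14  a_k=1  p_k/q_k = 59551/3035
k=15  a_k=1  p_k/q_k = 95831/4884
(x₁, y₁) = (95831, 4884);  95831² − 385·4884² = 1 ✓
n=2: (95831,4884)∘(95831,4884) = (95831·95831+385·4884·4884, 95831·4884+4884·95831) = (18367161121,936077208)
n=3: (18367161121,936077208)∘(95831,4884) = (95831·18367161121+385·4884·936077208, 95831·936077208+4884·18367161121) = (3520286834677271,179410429834812)

95831 4884
18367161121 936077208
3520286834677271 179410429834812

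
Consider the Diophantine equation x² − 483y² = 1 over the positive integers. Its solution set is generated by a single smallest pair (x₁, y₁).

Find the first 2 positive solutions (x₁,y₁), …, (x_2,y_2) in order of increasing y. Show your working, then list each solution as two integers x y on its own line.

√483 → a₀=21, period (1,42); ℓ=2 even so k=1
k=0  a_k=21  p_k/q_k = 21/1
k=1  a_k=1  p_k/q_k = 22/1
(x₁, y₁) = (22, 1);  22² − 483·1² = 1 ✓
(22+1√483)^2 = 967 + 44√483

22 1
967 44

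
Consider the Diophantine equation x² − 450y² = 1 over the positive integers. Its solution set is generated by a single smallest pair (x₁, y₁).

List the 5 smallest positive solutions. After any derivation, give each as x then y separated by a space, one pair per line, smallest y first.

√450 → a₀=21, period (4,1,2,4,2,1,4,42); ℓ=8 even so k=7
a_0=21:  p_0=21·1+0=21,  q_0=21·0+1=1
…
a_2=1:  p_2=1·85+21=106,  q_2=1·4+1=5
a_3=2:  p_3=2·106+85=297,  q_3=2·5+4=14
a_4=4:  p_4=4·297+106=1294,  q_4=4·14+5=61
a_5=2:  p_5=2·1294+297=2885,  q_5=2·61+14=136
a_6=1:  p_6=1·2885+1294=4179,  q_6=1·136+61=197
a_7=4:  p_7=4·4179+2885=19601,  q_7=4·197+136=924
fundamental: x₁=19601, y₁=924  (since 384199201 − 450·853776 = 1)
(19601+924√450)^2 = 768398401 + 36222648√450
(19601+924√450)^3 = 30122754096401 + 1420000245972√450
(19601+924√450)^4 = 1180872205318713601 + 55666849606371696√450
(19601+924√450)^5 = 46292552162781456490001 + 2182251836848982980620√450

19601 924
768398401 36222648
30122754096401 1420000245972
1180872205318713601 55666849606371696
46292552162781456490001 2182251836848982980620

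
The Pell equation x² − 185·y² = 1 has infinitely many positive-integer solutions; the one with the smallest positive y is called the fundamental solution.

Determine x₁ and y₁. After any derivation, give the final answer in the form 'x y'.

d=185: √d = [13; 1,1,1,1,26] (ℓ=5, odd), read p_9/q_9
step 0: (13, 1)  from 13·(1,0) + (0,1)
…
step 2: (27, 2)  from 1·(14,1) + (13,1)
…
step 7: (3686, 271)  from 1·(1877,138) + (1809,133)
step 8: (5563, 409)  from 1·(3686,271) + (1877,138)
step 9: (9249, 680)  from 1·(5563,409) + (3686,271)
→ (9249, 680).  Check: 9249²=85544001, 185·680²=85544000, difference 1.

9249 680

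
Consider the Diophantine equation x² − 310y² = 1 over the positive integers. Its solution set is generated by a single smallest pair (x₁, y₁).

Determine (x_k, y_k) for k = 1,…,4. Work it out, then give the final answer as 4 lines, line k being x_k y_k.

d=310: √d = [17; 1,1,1,1,5,…,1,1,34] (ℓ=16, even), read p_15/q_15
i=0: a=17 ⇒ p=17, q=1
i=1: a=1 ⇒ p=18, q=1
…
i=6: a=3 ⇒ p=1567, q=89
…
i=10: a=3 ⇒ p=28928, q=1643
i=11: a=5 ⇒ p=152387, q=8655
i=12: a=1 ⇒ p=181315, q=10298
…
i=14: a=1 ⇒ p=515017, q=29251
i=15: a=1 ⇒ p=848719, q=48204
→ (848719, 48204).  Check: 848719²=720323940961, 310·48204²=720323940960, difference 1.
n=2: (848719,48204)∘(848719,48204) = (848719·848719+310·48204·48204, 848719·48204+48204·848719) = (1440647881921,81823301352)
n=3: (1440647881921,81823301352)∘(848719,48204) = (848719·1440647881921+310·48204·81823301352, 848719·81823301352+48204·1440647881921) = (2445410459391369679,138889981000287972)
n=4: (2445410459391369679,138889981000287972)∘(848719,48204) = (848719·2445410459391369679+310·48204·138889981000287972, 848719·138889981000287972+48204·2445410459391369679) = (4150932639366927117300481,235757131569084991314384)

848719 48204
1440647881921 81823301352
2445410459391369679 138889981000287972
4150932639366927117300481 235757131569084991314384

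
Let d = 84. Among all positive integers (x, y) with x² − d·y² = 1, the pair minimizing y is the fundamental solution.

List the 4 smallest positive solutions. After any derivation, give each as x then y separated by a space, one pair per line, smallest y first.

55 6
6049 660
665335 72594
73180801 7984680

d=84: √d = [9; 6,18] (ℓ=2, even), read p_1/q_1
i=0: a=9 ⇒ p=9, q=1
i=1: a=6 ⇒ p=55, q=6
(x₁, y₁) = (55, 6);  55² − 84·6² = 1 ✓
(55+6√84)^2 = 6049 + 660√84
(55+6√84)^3 = 665335 + 72594√84
(55+6√84)^4 = 73180801 + 7984680√84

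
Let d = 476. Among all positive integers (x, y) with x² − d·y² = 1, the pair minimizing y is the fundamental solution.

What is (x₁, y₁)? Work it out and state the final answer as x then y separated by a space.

28799 1320

d=476: √d = [21; 1,4,2,10,2,4,1,42] (ℓ=8, even), read p_7/q_7
step 0: (21, 1)  from 21·(1,0) + (0,1)
…
step 2: (109, 5)  from 4·(22,1) + (21,1)
step 3: (240, 11)  from 2·(109,5) + (22,1)
step 4: (2509, 115)  from 10·(240,11) + (109,5)
…
step 6: (23541, 1079)  from 4·(5258,241) + (2509,115)
step 7: (28799, 1320)  from 1·(23541,1079) + (5258,241)
→ (28799, 1320).  Check: 28799²=829382401, 476·1320²=829382400, difference 1.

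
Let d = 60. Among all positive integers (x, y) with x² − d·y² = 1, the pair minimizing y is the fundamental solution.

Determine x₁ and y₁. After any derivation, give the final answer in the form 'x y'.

√60 = [7; 1,2,1,14, …], period ℓ=4 (even) → k=3
k=0  a_k=7  p_k/q_k = 7/1
k=1  a_k=1  p_k/q_k = 8/1
k=2  a_k=2  p_k/q_k = 23/3
k=3  a_k=1  p_k/q_k = 31/4
(x₁, y₁) = (31, 4);  31² − 60·4² = 1 ✓

31 4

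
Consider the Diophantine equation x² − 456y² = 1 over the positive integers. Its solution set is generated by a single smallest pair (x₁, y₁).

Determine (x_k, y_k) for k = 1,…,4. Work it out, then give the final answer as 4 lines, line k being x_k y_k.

√456 = [21; 2,1,4,1,2,42, …], period ℓ=6 (even) → k=5
i=0: a=21 ⇒ p=21, q=1
…
i=3: a=4 ⇒ p=299, q=14
i=4: a=1 ⇒ p=363, q=17
i=5: a=2 ⇒ p=1025, q=48
→ (1025, 48).  Check: 1025²=1050625, 456·48²=1050624, difference 1.
(1025+48√456)^2 = 2101249 + 98400√456
(1025+48√456)^3 = 4307559425 + 201719952√456
(1025+48√456)^4 = 8830494720001 + 413525803200√456

1025 48
2101249 98400
4307559425 201719952
8830494720001 413525803200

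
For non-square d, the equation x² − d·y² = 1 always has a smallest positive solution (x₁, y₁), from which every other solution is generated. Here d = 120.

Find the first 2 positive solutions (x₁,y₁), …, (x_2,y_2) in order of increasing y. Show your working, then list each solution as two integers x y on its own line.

11 1
241 22

[10; 1,20] for √120; ℓ=2 ⇒ convergent index 1
step 0: (10, 1)  from 10·(1,0) + (0,1)
step 1: (11, 1)  from 1·(10,1) + (1,0)
(x₁, y₁) = (11, 1);  11² − 120·1² = 1 ✓
k=2:  x_2 = 11·11+120·1·1 = 241,  y_2 = 11·1+1·11 = 22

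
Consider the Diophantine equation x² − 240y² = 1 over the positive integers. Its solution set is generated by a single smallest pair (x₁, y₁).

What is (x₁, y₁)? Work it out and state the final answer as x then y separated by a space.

31 2

d=240: √d = [15; 2,30] (ℓ=2, even), read p_1/q_1
step 0: (15, 1)  from 15·(1,0) + (0,1)
step 1: (31, 2)  from 2·(15,1) + (1,0)
(x₁, y₁) = (31, 2);  31² − 240·2² = 1 ✓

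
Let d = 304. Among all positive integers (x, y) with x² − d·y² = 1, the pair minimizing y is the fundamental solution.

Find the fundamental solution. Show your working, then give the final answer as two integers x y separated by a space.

57799 3315

√304 → a₀=17, period (2,3,2,1,1,1,1,1,2,3,2,34); ℓ=12 even so k=11
k=0  a_k=17  p_k/q_k = 17/1
k=1  a_k=2  p_k/q_k = 35/2
k=2  a_k=3  p_k/q_k = 122/7
…
k=4  a_k=1  p_k/q_k = 401/23
k=5  a_k=1  p_k/q_k = 680/39
k=6  a_k=1  p_k/q_k = 1081/62
…
k=8  a_k=1  p_k/q_k = 2842/163
k=9  a_k=2  p_k/q_k = 7445/427
k=10  a_k=3  p_k/q_k = 25177/1444
k=11  a_k=2  p_k/q_k = 57799/3315
→ (57799, 3315).  Check: 57799²=3340724401, 304·3315²=3340724400, difference 1.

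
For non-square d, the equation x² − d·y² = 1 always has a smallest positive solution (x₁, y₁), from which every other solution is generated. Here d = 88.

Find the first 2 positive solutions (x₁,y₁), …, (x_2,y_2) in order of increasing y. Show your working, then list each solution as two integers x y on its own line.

√88 = [9; 2,1,1,1,2,18, …], period ℓ=6 (even) → k=5
k=0  a_k=9  p_k/q_k = 9/1
k=1  a_k=2  p_k/q_k = 19/2
…
k=4  a_k=1  p_k/q_k = 75/8
k=5  a_k=2  p_k/q_k = 197/21
fundamental: x₁=197, y₁=21  (since 38809 − 88·441 = 1)
(x_2, y_2) = (197·197 + 88·21·21, 197·21 + 21·197) = (77617, 8274)

197 21
77617 8274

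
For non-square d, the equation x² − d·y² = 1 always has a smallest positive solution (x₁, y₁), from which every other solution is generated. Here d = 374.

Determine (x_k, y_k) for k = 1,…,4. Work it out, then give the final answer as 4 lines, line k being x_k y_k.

3365 174
22646449 1171020
152410598405 7880964426
1025723304619201 53038889415960

d=374: √d = [19; 2,1,18,1,2,38] (ℓ=6, even), read p_5/q_5
step 0: (19, 1)  from 19·(1,0) + (0,1)
step 1: (39, 2)  from 2·(19,1) + (1,0)
step 2: (58, 3)  from 1·(39,2) + (19,1)
step 3: (1083, 56)  from 18·(58,3) + (39,2)
step 4: (1141, 59)  from 1·(1083,56) + (58,3)
step 5: (3365, 174)  from 2·(1141,59) + (1083,56)
fundamental: x₁=3365, y₁=174  (since 11323225 − 374·30276 = 1)
n=2: (3365,174)∘(3365,174) = (3365·3365+374·174·174, 3365·174+174·3365) = (22646449,1171020)
n=3: (22646449,1171020)∘(3365,174) = (3365·22646449+374·174·1171020, 3365·1171020+174·22646449) = (152410598405,7880964426)
n=4: (152410598405,7880964426)∘(3365,174) = (3365·152410598405+374·174·7880964426, 3365·7880964426+174·152410598405) = (1025723304619201,53038889415960)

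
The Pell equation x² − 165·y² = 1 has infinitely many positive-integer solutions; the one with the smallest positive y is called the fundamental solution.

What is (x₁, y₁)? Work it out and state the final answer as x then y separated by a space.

1079 84

d=165: √d = [12; 1,5,2,5,1,24] (ℓ=6, even), read p_5/q_5
k=0  a_k=12  p_k/q_k = 12/1
k=1  a_k=1  p_k/q_k = 13/1
k=2  a_k=5  p_k/q_k = 77/6
…
k=4  a_k=5  p_k/q_k = 912/71
k=5  a_k=1  p_k/q_k = 1079/84
(x₁, y₁) = (1079, 84);  1079² − 165·84² = 1 ✓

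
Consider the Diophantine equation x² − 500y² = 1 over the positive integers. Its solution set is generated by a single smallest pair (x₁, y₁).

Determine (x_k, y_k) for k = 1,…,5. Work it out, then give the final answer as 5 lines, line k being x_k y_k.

√500 → a₀=22, period (2,1,3,2,1,…,1,2,44); ℓ=14 even so k=13
k=0  a_k=22  p_k/q_k = 22/1
…
k=7  a_k=10  p_k/q_k = 14445/646
k=8  a_k=1  p_k/q_k = 15809/707
…
k=11  a_k=3  p_k/q_k = 259205/11592
k=12  a_k=1  p_k/q_k = 335522/15005
k=13  a_k=2  p_k/q_k = 930249/41602
(x₁, y₁) = (930249, 41602);  930249² − 500·41602² = 1 ✓
k=2:  x_2 = 930249·930249+500·41602·41602 = 1730726404001,  y_2 = 930249·41602+41602·930249 = 77400437796
k=3:  x_3 = 930249·1730726404001+500·41602·77400437796 = 3220013013190122249,  y_3 = 930249·77400437796+41602·1730726404001 = 144003359718540806
k=4:  x_4 = 930249·3220013013190122249+500·41602·144003359718540806 = 5990827771012465337616001,  y_4 = 930249·144003359718540806+41602·3220013013190122249 = 267917962749548332043592
k=5:  x_5 = 930249·5990827771012465337616001+500·41602·267917962749548332043592 = 11145923086309929722690704506249,  y_5 = 930249·267917962749548332043592+41602·5990827771012465337616001 = 498460833859465169310720288010

930249 41602
1730726404001 77400437796
3220013013190122249 144003359718540806
5990827771012465337616001 267917962749548332043592
11145923086309929722690704506249 498460833859465169310720288010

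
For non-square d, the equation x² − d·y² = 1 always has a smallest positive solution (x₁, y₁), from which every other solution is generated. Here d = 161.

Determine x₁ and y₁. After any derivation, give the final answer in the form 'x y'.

11775 928

d=161: √d = [12; 1,2,4,1,2,1,4,2,1,24] (ℓ=10, even), read p_9/q_9
i=0: a=12 ⇒ p=12, q=1
i=1: a=1 ⇒ p=13, q=1
i=2: a=2 ⇒ p=38, q=3
…
i=4: a=1 ⇒ p=203, q=16
…
i=6: a=1 ⇒ p=774, q=61
i=7: a=4 ⇒ p=3667, q=289
i=8: a=2 ⇒ p=8108, q=639
i=9: a=1 ⇒ p=11775, q=928
(x₁, y₁) = (11775, 928);  11775² − 161·928² = 1 ✓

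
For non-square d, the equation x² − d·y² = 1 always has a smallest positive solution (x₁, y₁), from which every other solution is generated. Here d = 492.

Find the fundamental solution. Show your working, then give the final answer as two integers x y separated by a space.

29767 1342

d=492: √d = [22; 5,1,1,10,1,1,5,44] (ℓ=8, even), read p_7/q_7
step 0: (22, 1)  from 22·(1,0) + (0,1)
…
step 3: (244, 11)  from 1·(133,6) + (111,5)
step 4: (2573, 116)  from 10·(244,11) + (133,6)
step 5: (2817, 127)  from 1·(2573,116) + (244,11)
step 6: (5390, 243)  from 1·(2817,127) + (2573,116)
step 7: (29767, 1342)  from 5·(5390,243) + (2817,127)
fundamental: x₁=29767, y₁=1342  (since 886074289 − 492·1800964 = 1)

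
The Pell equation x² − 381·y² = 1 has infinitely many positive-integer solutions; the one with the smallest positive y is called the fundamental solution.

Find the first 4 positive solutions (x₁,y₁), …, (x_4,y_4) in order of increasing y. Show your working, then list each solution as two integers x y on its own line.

1015 52
2060449 105560
4182710455 214286748
8490900163201 435001992880

√381 → a₀=19, period (1,1,12,1,1,38); ℓ=6 even so k=5
step 0: (19, 1)  from 19·(1,0) + (0,1)
step 1: (20, 1)  from 1·(19,1) + (1,0)
step 2: (39, 2)  from 1·(20,1) + (19,1)
step 3: (488, 25)  from 12·(39,2) + (20,1)
step 4: (527, 27)  from 1·(488,25) + (39,2)
step 5: (1015, 52)  from 1·(527,27) + (488,25)
(x₁, y₁) = (1015, 52);  1015² − 381·52² = 1 ✓
k=2:  x_2 = 1015·1015+381·52·52 = 2060449,  y_2 = 1015·52+52·1015 = 105560
k=3:  x_3 = 1015·2060449+381·52·105560 = 4182710455,  y_3 = 1015·105560+52·2060449 = 214286748
k=4:  x_4 = 1015·4182710455+381·52·214286748 = 8490900163201,  y_4 = 1015·214286748+52·4182710455 = 435001992880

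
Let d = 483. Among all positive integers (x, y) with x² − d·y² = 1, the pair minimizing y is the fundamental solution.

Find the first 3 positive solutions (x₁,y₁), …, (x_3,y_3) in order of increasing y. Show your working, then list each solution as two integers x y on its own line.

[21; 1,42] for √483; ℓ=2 ⇒ convergent index 1
i=0: a=21 ⇒ p=21, q=1
i=1: a=1 ⇒ p=22, q=1
→ (22, 1).  Check: 22²=484, 483·1²=483, difference 1.
(22+1√483)^2 = 967 + 44√483
(22+1√483)^3 = 42526 + 1935√483

22 1
967 44
42526 1935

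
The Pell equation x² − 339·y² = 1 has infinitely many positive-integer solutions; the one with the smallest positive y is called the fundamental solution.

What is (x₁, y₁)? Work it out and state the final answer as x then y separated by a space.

97970 5321

√339 → a₀=18, period (2,2,2,1,17,1,2,2,2,36); ℓ=10 even so k=9
a_0=18:  p_0=18·1+0=18,  q_0=18·0+1=1
a_1=2:  p_1=2·18+1=37,  q_1=2·1+0=2
a_2=2:  p_2=2·37+18=92,  q_2=2·2+1=5
a_3=2:  p_3=2·92+37=221,  q_3=2·5+2=12
a_4=1:  p_4=1·221+92=313,  q_4=1·12+5=17
a_5=17:  p_5=17·313+221=5542,  q_5=17·17+12=301
…
a_7=2:  p_7=2·5855+5542=17252,  q_7=2·318+301=937
a_8=2:  p_8=2·17252+5855=40359,  q_8=2·937+318=2192
a_9=2:  p_9=2·40359+17252=97970,  q_9=2·2192+937=5321
→ (97970, 5321).  Check: 97970²=9598120900, 339·5321²=9598120899, difference 1.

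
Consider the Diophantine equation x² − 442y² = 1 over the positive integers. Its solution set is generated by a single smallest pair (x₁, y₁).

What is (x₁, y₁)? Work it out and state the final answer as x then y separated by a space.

[21; 42] for √442; ℓ=1 ⇒ convergent index 1
a_0=21:  p_0=21·1+0=21,  q_0=21·0+1=1
a_1=42:  p_1=42·21+1=883,  q_1=42·1+0=42
(x₁, y₁) = (883, 42);  883² − 442·42² = 1 ✓

883 42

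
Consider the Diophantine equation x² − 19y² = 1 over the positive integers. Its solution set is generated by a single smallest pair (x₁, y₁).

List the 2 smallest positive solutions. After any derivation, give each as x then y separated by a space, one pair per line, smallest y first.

√19 → a₀=4, period (2,1,3,1,2,8); ℓ=6 even so k=5
a_0=4:  p_0=4·1+0=4,  q_0=4·0+1=1
a_1=2:  p_1=2·4+1=9,  q_1=2·1+0=2
a_2=1:  p_2=1·9+4=13,  q_2=1·2+1=3
…
a_4=1:  p_4=1·48+13=61,  q_4=1·11+3=14
a_5=2:  p_5=2·61+48=170,  q_5=2·14+11=39
(x₁, y₁) = (170, 39);  170² − 19·39² = 1 ✓
(170+39√19)^2 = 57799 + 13260√19

170 39
57799 13260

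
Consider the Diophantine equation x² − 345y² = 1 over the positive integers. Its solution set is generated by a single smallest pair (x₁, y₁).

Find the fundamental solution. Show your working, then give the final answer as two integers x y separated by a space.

√345 = [18; 1,1,2,1,6,1,2,1,1,36, …], period ℓ=10 (even) → k=9
a_0=18:  p_0=18·1+0=18,  q_0=18·0+1=1
a_1=1:  p_1=1·18+1=19,  q_1=1·1+0=1
a_2=1:  p_2=1·19+18=37,  q_2=1·1+1=2
…
a_4=1:  p_4=1·93+37=130,  q_4=1·5+2=7
…
a_7=2:  p_7=2·1003+873=2879,  q_7=2·54+47=155
a_8=1:  p_8=1·2879+1003=3882,  q_8=1·155+54=209
a_9=1:  p_9=1·3882+2879=6761,  q_9=1·209+155=364
fundamental: x₁=6761, y₁=364  (since 45711121 − 345·132496 = 1)

6761 364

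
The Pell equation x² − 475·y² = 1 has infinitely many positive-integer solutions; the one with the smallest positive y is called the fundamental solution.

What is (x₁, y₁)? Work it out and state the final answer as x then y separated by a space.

d=475: √d = [21; 1,3,1,6,2,6,1,3,1,42] (ℓ=10, even), read p_9/q_9
k=0  a_k=21  p_k/q_k = 21/1
…
k=6  a_k=6  p_k/q_k = 10287/472
k=7  a_k=1  p_k/q_k = 11878/545
k=8  a_k=3  p_k/q_k = 45921/2107
k=9  a_k=1  p_k/q_k = 57799/2652
(x₁, y₁) = (57799, 2652);  57799² − 475·2652² = 1 ✓

57799 2652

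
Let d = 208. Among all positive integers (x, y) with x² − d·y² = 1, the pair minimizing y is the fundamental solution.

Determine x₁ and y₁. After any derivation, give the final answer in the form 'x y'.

649 45

d=208: √d = [14; 2,2,1,2,2,28] (ℓ=6, even), read p_5/q_5
a_0=14:  p_0=14·1+0=14,  q_0=14·0+1=1
…
a_2=2:  p_2=2·29+14=72,  q_2=2·2+1=5
a_3=1:  p_3=1·72+29=101,  q_3=1·5+2=7
a_4=2:  p_4=2·101+72=274,  q_4=2·7+5=19
a_5=2:  p_5=2·274+101=649,  q_5=2·19+7=45
→ (649, 45).  Check: 649²=421201, 208·45²=421200, difference 1.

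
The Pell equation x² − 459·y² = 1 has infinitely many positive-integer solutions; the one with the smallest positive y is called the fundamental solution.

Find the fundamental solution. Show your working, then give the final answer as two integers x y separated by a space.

499850 23331

[21; 2,2,1,4,21,4,1,2,2,42] for √459; ℓ=10 ⇒ convergent index 9
k=0  a_k=21  p_k/q_k = 21/1
k=1  a_k=2  p_k/q_k = 43/2
…
k=4  a_k=4  p_k/q_k = 707/33
…
k=6  a_k=4  p_k/q_k = 60695/2833
k=7  a_k=1  p_k/q_k = 75692/3533
k=8  a_k=2  p_k/q_k = 212079/9899
k=9  a_k=2  p_k/q_k = 499850/23331
(x₁, y₁) = (499850, 23331);  499850² − 459·23331² = 1 ✓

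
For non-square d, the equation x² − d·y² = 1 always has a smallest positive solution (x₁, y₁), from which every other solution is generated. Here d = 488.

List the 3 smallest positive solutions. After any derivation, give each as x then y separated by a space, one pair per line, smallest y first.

243 11
118097 5346
57394899 2598145

[22; 11,44] for √488; ℓ=2 ⇒ convergent index 1
a_0=22:  p_0=22·1+0=22,  q_0=22·0+1=1
a_1=11:  p_1=11·22+1=243,  q_1=11·1+0=11
(x₁, y₁) = (243, 11);  243² − 488·11² = 1 ✓
n=2: (243,11)∘(243,11) = (243·243+488·11·11, 243·11+11·243) = (118097,5346)
n=3: (118097,5346)∘(243,11) = (243·118097+488·11·5346, 243·5346+11·118097) = (57394899,2598145)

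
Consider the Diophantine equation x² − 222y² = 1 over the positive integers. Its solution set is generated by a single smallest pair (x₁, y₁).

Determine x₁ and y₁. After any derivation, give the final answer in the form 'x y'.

149 10

√222 = [14; 1,8,1,28, …], period ℓ=4 (even) → k=3
step 0: (14, 1)  from 14·(1,0) + (0,1)
step 1: (15, 1)  from 1·(14,1) + (1,0)
step 2: (134, 9)  from 8·(15,1) + (14,1)
step 3: (149, 10)  from 1·(134,9) + (15,1)
(x₁, y₁) = (149, 10);  149² − 222·10² = 1 ✓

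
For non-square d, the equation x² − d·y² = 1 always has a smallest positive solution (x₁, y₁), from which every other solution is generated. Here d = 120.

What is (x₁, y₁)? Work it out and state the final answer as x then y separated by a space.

11 1

d=120: √d = [10; 1,20] (ℓ=2, even), read p_1/q_1
a_0=10:  p_0=10·1+0=10,  q_0=10·0+1=1
a_1=1:  p_1=1·10+1=11,  q_1=1·1+0=1
→ (11, 1).  Check: 11²=121, 120·1²=120, difference 1.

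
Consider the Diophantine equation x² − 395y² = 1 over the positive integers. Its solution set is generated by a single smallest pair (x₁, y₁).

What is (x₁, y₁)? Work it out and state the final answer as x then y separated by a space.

[19; 1,6,1,38] for √395; ℓ=4 ⇒ convergent index 3
a_0=19:  p_0=19·1+0=19,  q_0=19·0+1=1
a_1=1:  p_1=1·19+1=20,  q_1=1·1+0=1
a_2=6:  p_2=6·20+19=139,  q_2=6·1+1=7
a_3=1:  p_3=1·139+20=159,  q_3=1·7+1=8
(x₁, y₁) = (159, 8);  159² − 395·8² = 1 ✓

159 8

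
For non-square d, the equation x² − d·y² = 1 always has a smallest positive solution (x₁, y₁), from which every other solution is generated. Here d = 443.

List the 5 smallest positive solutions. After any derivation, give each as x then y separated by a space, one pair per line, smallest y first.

[21; 21,42] for √443; ℓ=2 ⇒ convergent index 1
a_0=21:  p_0=21·1+0=21,  q_0=21·0+1=1
a_1=21:  p_1=21·21+1=442,  q_1=21·1+0=21
fundamental: x₁=442, y₁=21  (since 195364 − 443·441 = 1)
k=2:  x_2 = 442·442+443·21·21 = 390727,  y_2 = 442·21+21·442 = 18564
k=3:  x_3 = 442·390727+443·21·18564 = 345402226,  y_3 = 442·18564+21·390727 = 16410555
k=4:  x_4 = 442·345402226+443·21·16410555 = 305335177057,  y_4 = 442·16410555+21·345402226 = 14506912056
k=5:  x_5 = 442·305335177057+443·21·14506912056 = 269915951116162,  y_5 = 442·14506912056+21·305335177057 = 12824093846949

442 21
390727 18564
345402226 16410555
305335177057 14506912056
269915951116162 12824093846949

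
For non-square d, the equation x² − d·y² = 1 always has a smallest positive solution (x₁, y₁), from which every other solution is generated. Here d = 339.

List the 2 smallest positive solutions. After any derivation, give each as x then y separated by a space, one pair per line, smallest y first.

97970 5321
19196241799 1042596740

[18; 2,2,2,1,17,1,2,2,2,36] for √339; ℓ=10 ⇒ convergent index 9
step 0: (18, 1)  from 18·(1,0) + (0,1)
step 1: (37, 2)  from 2·(18,1) + (1,0)
step 2: (92, 5)  from 2·(37,2) + (18,1)
…
step 5: (5542, 301)  from 17·(313,17) + (221,12)
…
step 7: (17252, 937)  from 2·(5855,318) + (5542,301)
step 8: (40359, 2192)  from 2·(17252,937) + (5855,318)
step 9: (97970, 5321)  from 2·(40359,2192) + (17252,937)
(x₁, y₁) = (97970, 5321);  97970² − 339·5321² = 1 ✓
n=2: (97970,5321)∘(97970,5321) = (97970·97970+339·5321·5321, 97970·5321+5321·97970) = (19196241799,1042596740)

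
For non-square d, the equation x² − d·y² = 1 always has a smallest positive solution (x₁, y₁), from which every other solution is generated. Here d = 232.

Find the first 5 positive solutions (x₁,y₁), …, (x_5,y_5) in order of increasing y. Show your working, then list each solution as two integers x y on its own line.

[15; 4,3,7,3,4,30] for √232; ℓ=6 ⇒ convergent index 5
i=0: a=15 ⇒ p=15, q=1
…
i=3: a=7 ⇒ p=1447, q=95
i=4: a=3 ⇒ p=4539, q=298
i=5: a=4 ⇒ p=19603, q=1287
(x₁, y₁) = (19603, 1287);  19603² − 232·1287² = 1 ✓
(19603+1287√232)^2 = 768555217 + 50458122√232
(19603+1287√232)^3 = 30131975818099 + 1978261129845√232
(19603+1287√232)^4 = 1181354243155834177 + 77559705806244948√232
(19603+1287√232)^5 = 46316174427035658925363 + 3040805823861378301443√232

19603 1287
768555217 50458122
30131975818099 1978261129845
1181354243155834177 77559705806244948
46316174427035658925363 3040805823861378301443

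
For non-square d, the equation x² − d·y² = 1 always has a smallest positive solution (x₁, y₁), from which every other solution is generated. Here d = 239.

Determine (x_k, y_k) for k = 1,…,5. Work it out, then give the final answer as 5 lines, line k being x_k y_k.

√239 → a₀=15, period (2,5,1,2,4,15,4,2,1,5,2,30); ℓ=12 even so k=11
k=0  a_k=15  p_k/q_k = 15/1
k=1  a_k=2  p_k/q_k = 31/2
k=2  a_k=5  p_k/q_k = 170/11
k=3  a_k=1  p_k/q_k = 201/13
…
k=5  a_k=4  p_k/q_k = 2489/161
k=6  a_k=15  p_k/q_k = 37907/2452
…
k=10  a_k=5  p_k/q_k = 2847431/184185
k=11  a_k=2  p_k/q_k = 6195120/400729
fundamental: x₁=6195120, y₁=400729  (since 38379511814400 − 239·160583731441 = 1)
k=2:  x_2 = 6195120·6195120+239·400729·400729 = 76759023628799,  y_2 = 6195120·400729+400729·6195120 = 4965128484960
k=3:  x_3 = 6195120·76759023628799+239·400729·4965128484960 = 951062724926484326640,  y_3 = 6195120·4965128484960+400729·76759023628799 = 61519133559490389671
k=4:  x_4 = 6195120·951062724926484326640+239·400729·61519133559490389671 = 11783895416893046404284364801,  y_4 = 6195120·61519133559490389671+400729·951062724926484326640 = 762236829394135240588726080
k=5:  x_5 = 6195120·11783895416893046404284364801+239·400729·762236829394135240588726080 = 146005292350203948217495381647615600,  y_5 = 6195120·762236829394135240588726080+400729·11783895416893046404284364801 = 9444297253032328704218497935069529

6195120 400729
76759023628799 4965128484960
951062724926484326640 61519133559490389671
11783895416893046404284364801 762236829394135240588726080
146005292350203948217495381647615600 9444297253032328704218497935069529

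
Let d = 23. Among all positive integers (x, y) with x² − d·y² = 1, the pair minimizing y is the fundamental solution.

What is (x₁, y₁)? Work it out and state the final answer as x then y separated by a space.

d=23: √d = [4; 1,3,1,8] (ℓ=4, even), read p_3/q_3
k=0  a_k=4  p_k/q_k = 4/1
…
k=2  a_k=3  p_k/q_k = 19/4
k=3  a_k=1  p_k/q_k = 24/5
(x₁, y₁) = (24, 5);  24² − 23·5² = 1 ✓

24 5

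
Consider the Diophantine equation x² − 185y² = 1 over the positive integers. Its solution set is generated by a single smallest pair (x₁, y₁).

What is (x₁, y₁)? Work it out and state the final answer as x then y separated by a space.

9249 680

√185 = [13; 1,1,1,1,26, …], period ℓ=5 (odd) → k=9
i=0: a=13 ⇒ p=13, q=1
i=1: a=1 ⇒ p=14, q=1
i=2: a=1 ⇒ p=27, q=2
i=3: a=1 ⇒ p=41, q=3
…
i=6: a=1 ⇒ p=1877, q=138
…
i=8: a=1 ⇒ p=5563, q=409
i=9: a=1 ⇒ p=9249, q=680
fundamental: x₁=9249, y₁=680  (since 85544001 − 185·462400 = 1)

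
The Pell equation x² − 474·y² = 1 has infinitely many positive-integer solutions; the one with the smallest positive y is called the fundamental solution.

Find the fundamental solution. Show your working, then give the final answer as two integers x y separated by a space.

[21; 1,3,2,1,1,…,3,1,42] for √474; ℓ=14 ⇒ convergent index 13
step 0: (21, 1)  from 21·(1,0) + (0,1)
step 1: (22, 1)  from 1·(21,1) + (1,0)
step 2: (87, 4)  from 3·(22,1) + (21,1)
…
step 5: (479, 22)  from 1·(283,13) + (196,9)
…
step 7: (5051, 232)  from 6·(762,35) + (479,22)
step 8: (5813, 267)  from 1·(5051,232) + (762,35)
step 9: (10864, 499)  from 1·(5813,267) + (5051,232)
step 10: (16677, 766)  from 1·(10864,499) + (5813,267)
step 11: (44218, 2031)  from 2·(16677,766) + (10864,499)
step 12: (149331, 6859)  from 3·(44218,2031) + (16677,766)
step 13: (193549, 8890)  from 1·(149331,6859) + (44218,2031)
(x₁, y₁) = (193549, 8890);  193549² − 474·8890² = 1 ✓

193549 8890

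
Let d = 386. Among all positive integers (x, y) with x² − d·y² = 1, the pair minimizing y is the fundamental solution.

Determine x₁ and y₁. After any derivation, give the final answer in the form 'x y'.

√386 → a₀=19, period (1,1,1,4,1,18,1,4,1,1,1,38); ℓ=12 even so k=11
i=0: a=19 ⇒ p=19, q=1
i=1: a=1 ⇒ p=20, q=1
i=2: a=1 ⇒ p=39, q=2
…
i=4: a=4 ⇒ p=275, q=14
i=5: a=1 ⇒ p=334, q=17
i=6: a=18 ⇒ p=6287, q=320
i=7: a=1 ⇒ p=6621, q=337
i=8: a=4 ⇒ p=32771, q=1668
i=9: a=1 ⇒ p=39392, q=2005
i=10: a=1 ⇒ p=72163, q=3673
i=11: a=1 ⇒ p=111555, q=5678
fundamental: x₁=111555, y₁=5678  (since 12444518025 − 386·32239684 = 1)

111555 5678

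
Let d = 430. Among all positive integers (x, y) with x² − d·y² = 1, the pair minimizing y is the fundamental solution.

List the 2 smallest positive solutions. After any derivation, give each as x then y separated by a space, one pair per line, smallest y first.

2862251 138030
16384961574001 790153011060

d=430: √d = [20; 1,2,1,3,1,…,2,1,40] (ℓ=14, even), read p_13/q_13
i=0: a=20 ⇒ p=20, q=1
i=1: a=1 ⇒ p=21, q=1
…
i=3: a=1 ⇒ p=83, q=4
i=4: a=3 ⇒ p=311, q=15
i=5: a=1 ⇒ p=394, q=19
…
i=9: a=1 ⇒ p=155233, q=7486
i=10: a=3 ⇒ p=599138, q=28893
i=11: a=1 ⇒ p=754371, q=36379
i=12: a=2 ⇒ p=2107880, q=101651
i=13: a=1 ⇒ p=2862251, q=138030
fundamental: x₁=2862251, y₁=138030  (since 8192480787001 − 430·19052280900 = 1)
k=2:  x_2 = 2862251·2862251+430·138030·138030 = 16384961574001,  y_2 = 2862251·138030+138030·2862251 = 790153011060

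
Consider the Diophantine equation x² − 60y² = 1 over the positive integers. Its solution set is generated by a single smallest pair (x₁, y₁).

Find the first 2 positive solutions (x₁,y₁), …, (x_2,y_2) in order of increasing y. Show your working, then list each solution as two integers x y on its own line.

31 4
1921 248

√60 → a₀=7, period (1,2,1,14); ℓ=4 even so k=3
k=0  a_k=7  p_k/q_k = 7/1
…
k=2  a_k=2  p_k/q_k = 23/3
k=3  a_k=1  p_k/q_k = 31/4
fundamental: x₁=31, y₁=4  (since 961 − 60·16 = 1)
(31+4√60)^2 = 1921 + 248√60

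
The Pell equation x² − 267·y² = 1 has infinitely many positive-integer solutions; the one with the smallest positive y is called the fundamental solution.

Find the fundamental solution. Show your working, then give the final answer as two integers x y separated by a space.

√267 = [16; 2,1,15,1,2,32, …], period ℓ=6 (even) → k=5
i=0: a=16 ⇒ p=16, q=1
…
i=4: a=1 ⇒ p=817, q=50
i=5: a=2 ⇒ p=2402, q=147
(x₁, y₁) = (2402, 147);  2402² − 267·147² = 1 ✓

2402 147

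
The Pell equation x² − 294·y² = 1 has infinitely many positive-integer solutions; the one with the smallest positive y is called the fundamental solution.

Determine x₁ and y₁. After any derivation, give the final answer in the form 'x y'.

4801 280

[17; 6,1,4,1,6,34] for √294; ℓ=6 ⇒ convergent index 5
step 0: (17, 1)  from 17·(1,0) + (0,1)
…
step 4: (703, 41)  from 1·(583,34) + (120,7)
step 5: (4801, 280)  from 6·(703,41) + (583,34)
(x₁, y₁) = (4801, 280);  4801² − 294·280² = 1 ✓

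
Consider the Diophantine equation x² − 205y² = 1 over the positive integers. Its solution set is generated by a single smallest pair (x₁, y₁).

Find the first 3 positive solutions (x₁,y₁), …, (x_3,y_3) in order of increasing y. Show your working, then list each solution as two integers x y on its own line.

39689 2772
3150433441 220035816
250075105640009 17466002999676

[14; 3,6,1,4,1,6,3,28] for √205; ℓ=8 ⇒ convergent index 7
i=0: a=14 ⇒ p=14, q=1
…
i=2: a=6 ⇒ p=272, q=19
…
i=4: a=4 ⇒ p=1532, q=107
…
i=6: a=6 ⇒ p=12614, q=881
i=7: a=3 ⇒ p=39689, q=2772
fundamental: x₁=39689, y₁=2772  (since 1575216721 − 205·7683984 = 1)
(39689+2772√205)^2 = 3150433441 + 220035816√205
(39689+2772√205)^3 = 250075105640009 + 17466002999676√205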